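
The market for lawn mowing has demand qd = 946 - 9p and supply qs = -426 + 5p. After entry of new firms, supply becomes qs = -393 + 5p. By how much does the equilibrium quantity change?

Δq = 297/14

Original equilibrium: p* = 98, q* = 64.
New equilibrium: 946 - 9p = -393 + 5p, so 1339 = 14p and p' = 1339/14; q' = 946 − 9(1339/14) = 1193/14.
Change in quantity: 1193/14 − 64 = 297/14.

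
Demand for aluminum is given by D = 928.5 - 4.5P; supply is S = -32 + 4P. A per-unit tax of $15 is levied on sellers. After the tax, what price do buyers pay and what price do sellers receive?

Buyers pay 2041/17, sellers receive 1786/17

Pre-tax equilibrium: P* = 113, Q* = 420.
Tax on sellers shifts supply to S = -32 + 4(P − 15) = -92 + 4P.
928.5 - 4.5P = -92 + 4P gives buyer price Pb = 2041/17; sellers receive Ps = 2041/17 − 15 = 1786/17.
New quantity: Q = 928.5 − 4.5(2041/17) = 6600/17.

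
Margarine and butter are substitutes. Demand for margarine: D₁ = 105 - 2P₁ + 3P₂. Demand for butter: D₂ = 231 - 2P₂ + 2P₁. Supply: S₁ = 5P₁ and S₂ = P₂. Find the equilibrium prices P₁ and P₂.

Market 1: 105 - 2P₁ + 3P₂ = 5P₁ → 7P₁ - 3P₂ = 105.
Market 2: 3P₂ - 2P₁ = 231.
Eliminating P₂: 3×(1) + 3×(2) gives 15P₁ = 1008, so P₁ = 67.2.
Back-substitute into (2): P₂ = (231 + 2×67.2) / 3 = 121.8.

P₁ = 67.2, P₂ = 121.8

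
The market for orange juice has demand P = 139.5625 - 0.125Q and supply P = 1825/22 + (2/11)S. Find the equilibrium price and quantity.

Set the two price expressions equal: 139.5625 - 0.125Q = 1825/22 + (2/11)Q.
9963/176 = (27/88)Q, so Q* = 184.5.
P* = 139.5625 − (0.125)(184.5) = 116.5.

P* = 116.5, Q* = 184.5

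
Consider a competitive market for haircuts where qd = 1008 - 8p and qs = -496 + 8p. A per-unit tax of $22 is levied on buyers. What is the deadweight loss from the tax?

Deadweight loss = 968

Pre-tax equilibrium: p* = 94, q* = 256.
Tax on buyers shifts demand to qd = 1008 − 8(p + 22) = 832 - 8p.
832 - 8p = -496 + 8p gives seller price ps = 83; buyers pay pb = 83 + 22 = 105.
New quantity: q = 1008 − 8(105) = 168.
DWL = ½ × 22 × (256 − 168) = 968.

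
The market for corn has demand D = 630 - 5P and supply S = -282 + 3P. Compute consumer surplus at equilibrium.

Consumer surplus = 360

Equilibrium: 630 - 5P = -282 + 3P gives P* = 114, Q* = 60.
Demand choke price (D = 0): P = 126.
CS = ½(126 − 114)(60) = 360.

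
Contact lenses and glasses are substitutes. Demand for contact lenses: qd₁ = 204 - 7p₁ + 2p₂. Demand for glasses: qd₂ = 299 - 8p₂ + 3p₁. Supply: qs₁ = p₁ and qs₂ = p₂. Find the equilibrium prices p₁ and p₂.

Market 1: 204 - 7p₁ + 2p₂ = p₁ → 8p₁ - 2p₂ = 204.
Market 2: 9p₂ - 3p₁ = 299.
Eliminating p₂: 9×(1) + 2×(2) gives 66p₁ = 2434, so p₁ = 1217/33.
Back-substitute into (2): p₂ = (299 + 3×1217/33) / 9 = 1502/33.

p₁ = 1217/33, p₂ = 1502/33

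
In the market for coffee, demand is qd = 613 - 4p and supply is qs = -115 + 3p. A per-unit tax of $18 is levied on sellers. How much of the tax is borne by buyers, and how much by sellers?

Buyers bear 54/7, sellers bear 72/7

Pre-tax equilibrium: p* = 104, q* = 197.
Tax on sellers shifts supply to qs = -115 + 3(p − 18) = -169 + 3p.
613 - 4p = -169 + 3p gives buyer price pb = 782/7; sellers receive ps = 782/7 − 18 = 656/7.
New quantity: q = 613 − 4(782/7) = 1163/7.
Buyer burden = 782/7 − 104 = 54/7; seller burden = 104 − 656/7 = 72/7.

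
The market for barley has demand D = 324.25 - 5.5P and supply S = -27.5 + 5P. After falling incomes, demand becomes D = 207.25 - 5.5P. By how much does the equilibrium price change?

ΔP = -78/7

Original equilibrium: P* = 33.5, Q* = 140.
New equilibrium: 207.25 - 5.5P = -27.5 + 5P, so 234.75 = 10.5P and P' = 313/14; Q' = 207.25 − 5.5(313/14) = 590/7.
Change in price: 313/14 − 33.5 = -78/7.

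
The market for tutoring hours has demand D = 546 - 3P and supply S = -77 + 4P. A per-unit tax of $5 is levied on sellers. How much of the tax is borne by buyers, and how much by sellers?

Pre-tax equilibrium: P* = 89, Q* = 279.
Tax on sellers shifts supply to S = -77 + 4(P − 5) = -97 + 4P.
546 - 3P = -97 + 4P gives buyer price Pb = 643/7; sellers receive Ps = 643/7 − 5 = 608/7.
New quantity: Q = 546 − 3(643/7) = 1893/7.
Buyer burden = 643/7 − 89 = 20/7; seller burden = 89 − 608/7 = 15/7.

Buyers bear 20/7, sellers bear 15/7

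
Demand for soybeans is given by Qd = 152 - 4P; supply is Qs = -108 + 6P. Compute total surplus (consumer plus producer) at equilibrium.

Total surplus = 480

Equilibrium: 152 - 4P = -108 + 6P gives P* = 26, Q* = 48.
Demand choke price: P = 38; supply starts at P = 18.
CS = ½(38 − 26)(48) = 288; PS = ½(26 − 18)(48) = 192.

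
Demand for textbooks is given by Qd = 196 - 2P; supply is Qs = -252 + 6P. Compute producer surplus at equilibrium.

Equilibrium: 196 - 2P = -252 + 6P gives P* = 56, Q* = 84.
Supply starts at P = 42 (where Qs = 0).
PS = ½(56 − 42)(84) = 588.

Producer surplus = 588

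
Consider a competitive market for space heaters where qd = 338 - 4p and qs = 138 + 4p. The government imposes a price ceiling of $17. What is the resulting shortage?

Equilibrium price would be p* = 25, so the ceiling at 17 binds.
At p = 17: qd = 338 − 4(17) = 270, qs = 138 + 4(17) = 206.
Shortage = 270 − 206 = 64.

Shortage = 64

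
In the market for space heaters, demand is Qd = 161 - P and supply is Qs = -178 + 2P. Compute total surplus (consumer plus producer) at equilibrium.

Total surplus = 1728

Equilibrium: 161 - P = -178 + 2P gives P* = 113, Q* = 48.
Demand choke price: P = 161; supply starts at P = 89.
CS = ½(161 − 113)(48) = 1152; PS = ½(113 − 89)(48) = 576.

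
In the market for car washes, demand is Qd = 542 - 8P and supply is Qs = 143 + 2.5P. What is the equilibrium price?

P* = 38

Set Qd = Qs: 542 - 8P = 143 + 2.5P.
399 = 10.5P, so P* = 38.
Q* = 542 − 8(38) = 238.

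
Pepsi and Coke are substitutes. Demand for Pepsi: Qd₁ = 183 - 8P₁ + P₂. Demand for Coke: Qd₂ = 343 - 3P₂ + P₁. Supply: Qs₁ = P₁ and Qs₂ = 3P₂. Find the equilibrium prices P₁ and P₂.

Market 1: 183 - 8P₁ + P₂ = P₁ → 9P₁ - P₂ = 183.
Market 2: 6P₂ - P₁ = 343.
Eliminating P₂: 6×(1) + 1×(2) gives 53P₁ = 1441, so P₁ = 1441/53.
Back-substitute into (2): P₂ = (343 + 1×1441/53) / 6 = 3270/53.

P₁ = 1441/53, P₂ = 3270/53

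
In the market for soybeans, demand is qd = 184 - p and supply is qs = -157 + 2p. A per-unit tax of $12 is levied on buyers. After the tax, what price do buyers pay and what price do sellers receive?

Buyers pay 365/3, sellers receive 329/3

Pre-tax equilibrium: p* = 341/3, q* = 211/3.
Tax on buyers shifts demand to qd = 184 − 1(p + 12) = 172 - p.
172 - p = -157 + 2p gives seller price ps = 329/3; buyers pay pb = 329/3 + 12 = 365/3.
New quantity: q = 184 − 1(365/3) = 187/3.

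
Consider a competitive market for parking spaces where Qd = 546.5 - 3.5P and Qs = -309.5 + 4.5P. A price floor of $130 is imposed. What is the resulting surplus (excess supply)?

Equilibrium price would be P* = 107, so the floor at 130 binds.
At P = 130: Qd = 91.5, Qs = 275.5.
Surplus = 275.5 − 91.5 = 184.

Surplus = 184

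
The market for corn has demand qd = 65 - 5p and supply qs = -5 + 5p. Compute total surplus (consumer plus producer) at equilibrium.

Total surplus = 180

Equilibrium: 65 - 5p = -5 + 5p gives p* = 7, q* = 30.
Demand choke price: p = 13; supply starts at p = 1.
CS = ½(13 − 7)(30) = 90; PS = ½(7 − 1)(30) = 90.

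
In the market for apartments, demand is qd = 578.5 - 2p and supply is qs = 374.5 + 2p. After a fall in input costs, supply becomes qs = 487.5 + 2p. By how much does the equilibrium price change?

Δp = -28.25

Original equilibrium: p* = 51, q* = 476.5.
New equilibrium: 578.5 - 2p = 487.5 + 2p, so 91 = 4p and p' = 22.75; q' = 578.5 − 2(22.75) = 533.
Change in price: 22.75 − 51 = -28.25.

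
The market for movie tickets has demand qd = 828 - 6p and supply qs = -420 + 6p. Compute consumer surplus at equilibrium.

Equilibrium: 828 - 6p = -420 + 6p gives p* = 104, q* = 204.
Demand choke price (qd = 0): p = 138.
CS = ½(138 − 104)(204) = 3468.

Consumer surplus = 3468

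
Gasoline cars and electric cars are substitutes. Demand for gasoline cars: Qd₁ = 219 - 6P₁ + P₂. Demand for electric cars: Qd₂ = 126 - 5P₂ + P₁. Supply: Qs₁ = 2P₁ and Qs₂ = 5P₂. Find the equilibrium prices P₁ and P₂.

Market 1: 219 - 6P₁ + P₂ = 2P₁ → 8P₁ - P₂ = 219.
Market 2: 10P₂ - P₁ = 126.
Eliminating P₂: 10×(1) + 1×(2) gives 79P₁ = 2316, so P₁ = 2316/79.
Back-substitute into (2): P₂ = (126 + 1×2316/79) / 10 = 1227/79.

P₁ = 2316/79, P₂ = 1227/79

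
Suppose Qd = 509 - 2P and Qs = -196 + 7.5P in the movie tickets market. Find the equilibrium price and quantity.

Set Qd = Qs: 509 - 2P = -196 + 7.5P.
705 = 9.5P, so P* = 1410/19.
Q* = 509 − 2(1410/19) = 6851/19.

P* = 1410/19, Q* = 6851/19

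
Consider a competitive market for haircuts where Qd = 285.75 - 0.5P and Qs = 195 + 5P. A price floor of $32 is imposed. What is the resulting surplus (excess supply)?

Equilibrium price would be P* = 16.5, so the floor at 32 binds.
At P = 32: Qd = 269.75, Qs = 355.
Surplus = 355 − 269.75 = 85.25.

Surplus = 85.25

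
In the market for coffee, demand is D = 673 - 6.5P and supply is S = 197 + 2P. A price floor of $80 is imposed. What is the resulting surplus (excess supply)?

Equilibrium price would be P* = 56, so the floor at 80 binds.
At P = 80: D = 153, S = 357.
Surplus = 357 − 153 = 204.

Surplus = 204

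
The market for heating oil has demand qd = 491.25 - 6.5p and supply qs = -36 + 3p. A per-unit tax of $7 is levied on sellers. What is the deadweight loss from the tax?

Deadweight loss = 1911/38

Pre-tax equilibrium: p* = 55.5, q* = 130.5.
Tax on sellers shifts supply to qs = -36 + 3(p − 7) = -57 + 3p.
491.25 - 6.5p = -57 + 3p gives buyer price pb = 2193/38; sellers receive ps = 2193/38 − 7 = 1927/38.
New quantity: q = 491.25 − 6.5(2193/38) = 4413/38.
DWL = ½ × 7 × (130.5 − 4413/38) = 1911/38.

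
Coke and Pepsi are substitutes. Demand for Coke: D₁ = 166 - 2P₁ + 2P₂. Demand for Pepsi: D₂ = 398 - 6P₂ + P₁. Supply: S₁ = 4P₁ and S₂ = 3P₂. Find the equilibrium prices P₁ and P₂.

Market 1: 166 - 2P₁ + 2P₂ = 4P₁ → 6P₁ - 2P₂ = 166.
Market 2: 9P₂ - P₁ = 398.
Eliminating P₂: 9×(1) + 2×(2) gives 52P₁ = 2290, so P₁ = 1145/26.
Back-substitute into (2): P₂ = (398 + 1×1145/26) / 9 = 1277/26.

P₁ = 1145/26, P₂ = 1277/26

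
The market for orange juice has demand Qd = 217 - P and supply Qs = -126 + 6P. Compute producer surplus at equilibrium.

Producer surplus = 2352

Equilibrium: 217 - P = -126 + 6P gives P* = 49, Q* = 168.
Supply starts at P = 21 (where Qs = 0).
PS = ½(49 − 21)(168) = 2352.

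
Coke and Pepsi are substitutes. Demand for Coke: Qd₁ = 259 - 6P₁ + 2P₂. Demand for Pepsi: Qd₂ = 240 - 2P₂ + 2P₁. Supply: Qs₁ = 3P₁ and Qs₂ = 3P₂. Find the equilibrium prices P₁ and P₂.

P₁ = 1775/41, P₂ = 2678/41

Market 1: 259 - 6P₁ + 2P₂ = 3P₁ → 9P₁ - 2P₂ = 259.
Market 2: 5P₂ - 2P₁ = 240.
Eliminating P₂: 5×(1) + 2×(2) gives 41P₁ = 1775, so P₁ = 1775/41.
Back-substitute into (2): P₂ = (240 + 2×1775/41) / 5 = 2678/41.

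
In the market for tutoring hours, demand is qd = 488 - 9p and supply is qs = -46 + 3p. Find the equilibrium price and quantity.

Set qd = qs: 488 - 9p = -46 + 3p.
534 = 12p, so p* = 44.5.
q* = 488 − 9(44.5) = 87.5.

p* = 44.5, q* = 87.5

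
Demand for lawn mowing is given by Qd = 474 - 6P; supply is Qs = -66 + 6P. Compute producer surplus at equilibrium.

Equilibrium: 474 - 6P = -66 + 6P gives P* = 45, Q* = 204.
Supply starts at P = 11 (where Qs = 0).
PS = ½(45 − 11)(204) = 3468.

Producer surplus = 3468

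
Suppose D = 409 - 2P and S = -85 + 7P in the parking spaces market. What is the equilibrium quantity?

Set D = S: 409 - 2P = -85 + 7P.
494 = 9P, so P* = 494/9.
Q* = 409 − 2(494/9) = 2693/9.

Q* = 2693/9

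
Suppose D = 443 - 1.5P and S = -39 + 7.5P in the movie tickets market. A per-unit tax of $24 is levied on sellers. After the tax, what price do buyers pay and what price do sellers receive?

Buyers pay 662/9, sellers receive 446/9

Pre-tax equilibrium: P* = 482/9, Q* = 1088/3.
Tax on sellers shifts supply to S = -39 + 7.5(P − 24) = -219 + 7.5P.
443 - 1.5P = -219 + 7.5P gives buyer price Pb = 662/9; sellers receive Ps = 662/9 − 24 = 446/9.
New quantity: Q = 443 − 1.5(662/9) = 998/3.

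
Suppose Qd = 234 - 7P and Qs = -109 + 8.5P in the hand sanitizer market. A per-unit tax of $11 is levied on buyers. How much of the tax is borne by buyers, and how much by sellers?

Buyers bear 187/31, sellers bear 154/31

Pre-tax equilibrium: P* = 686/31, Q* = 2452/31.
Tax on buyers shifts demand to Qd = 234 − 7(P + 11) = 157 - 7P.
157 - 7P = -109 + 8.5P gives seller price Ps = 532/31; buyers pay Pb = 532/31 + 11 = 873/31.
New quantity: Q = 234 − 7(873/31) = 1143/31.
Buyer burden = 873/31 − 686/31 = 187/31; seller burden = 686/31 − 532/31 = 154/31.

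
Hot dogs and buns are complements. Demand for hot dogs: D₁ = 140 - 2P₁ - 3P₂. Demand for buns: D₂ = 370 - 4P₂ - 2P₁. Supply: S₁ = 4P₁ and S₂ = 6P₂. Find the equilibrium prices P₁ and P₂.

Market 1: 140 - 2P₁ - 3P₂ = 4P₁ → 6P₁ + 3P₂ = 140.
Market 2: 10P₂ + 2P₁ = 370.
Eliminating P₂: 10×(1) − 3×(2) gives 54P₁ = 290, so P₁ = 145/27.
Back-substitute into (2): P₂ = (370 − 2×145/27) / 10 = 970/27.

P₁ = 145/27, P₂ = 970/27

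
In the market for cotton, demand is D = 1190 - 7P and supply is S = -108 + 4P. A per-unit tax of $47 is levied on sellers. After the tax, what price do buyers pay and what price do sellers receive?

Pre-tax equilibrium: P* = 118, Q* = 364.
Tax on sellers shifts supply to S = -108 + 4(P − 47) = -296 + 4P.
1190 - 7P = -296 + 4P gives buyer price Pb = 1486/11; sellers receive Ps = 1486/11 − 47 = 969/11.
New quantity: Q = 1190 − 7(1486/11) = 2688/11.

Buyers pay 1486/11, sellers receive 969/11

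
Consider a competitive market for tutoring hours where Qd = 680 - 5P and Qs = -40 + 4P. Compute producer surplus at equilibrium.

Producer surplus = 9800

Equilibrium: 680 - 5P = -40 + 4P gives P* = 80, Q* = 280.
Supply starts at P = 10 (where Qs = 0).
PS = ½(80 − 10)(280) = 9800.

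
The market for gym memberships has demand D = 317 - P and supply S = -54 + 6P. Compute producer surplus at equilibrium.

Equilibrium: 317 - P = -54 + 6P gives P* = 53, Q* = 264.
Supply starts at P = 9 (where S = 0).
PS = ½(53 − 9)(264) = 5808.

Producer surplus = 5808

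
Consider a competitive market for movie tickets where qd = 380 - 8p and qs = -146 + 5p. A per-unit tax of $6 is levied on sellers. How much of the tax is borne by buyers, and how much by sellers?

Buyers bear 30/13, sellers bear 48/13

Pre-tax equilibrium: p* = 526/13, q* = 732/13.
Tax on sellers shifts supply to qs = -146 + 5(p − 6) = -176 + 5p.
380 - 8p = -176 + 5p gives buyer price pb = 556/13; sellers receive ps = 556/13 − 6 = 478/13.
New quantity: q = 380 − 8(556/13) = 492/13.
Buyer burden = 556/13 − 526/13 = 30/13; seller burden = 526/13 − 478/13 = 48/13.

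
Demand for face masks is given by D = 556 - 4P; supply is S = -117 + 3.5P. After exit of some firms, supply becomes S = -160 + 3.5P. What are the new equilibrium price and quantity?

P' = 1432/15, Q' = 2612/15

Original equilibrium: P* = 1346/15, Q* = 2956/15.
New equilibrium: 556 - 4P = -160 + 3.5P, so 716 = 7.5P and P' = 1432/15; Q' = 556 − 4(1432/15) = 2612/15.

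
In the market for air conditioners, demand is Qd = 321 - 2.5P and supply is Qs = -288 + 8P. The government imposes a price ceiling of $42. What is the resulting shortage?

Equilibrium price would be P* = 58, so the ceiling at 42 binds.
At P = 42: Qd = 321 − 2.5(42) = 216, Qs = -288 + 8(42) = 48.
Shortage = 216 − 48 = 168.

Shortage = 168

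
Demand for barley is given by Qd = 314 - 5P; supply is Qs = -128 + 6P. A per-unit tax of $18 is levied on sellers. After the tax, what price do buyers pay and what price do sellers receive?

Pre-tax equilibrium: P* = 442/11, Q* = 1244/11.
Tax on sellers shifts supply to Qs = -128 + 6(P − 18) = -236 + 6P.
314 - 5P = -236 + 6P gives buyer price Pb = 50; sellers receive Ps = 50 − 18 = 32.
New quantity: Q = 314 − 5(50) = 64.

Buyers pay $50, sellers receive $32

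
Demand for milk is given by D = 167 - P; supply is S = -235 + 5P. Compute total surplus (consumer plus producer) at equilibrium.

Equilibrium: 167 - P = -235 + 5P gives P* = 67, Q* = 100.
Demand choke price: P = 167; supply starts at P = 47.
CS = ½(167 − 67)(100) = 5000; PS = ½(67 − 47)(100) = 1000.

Total surplus = 6000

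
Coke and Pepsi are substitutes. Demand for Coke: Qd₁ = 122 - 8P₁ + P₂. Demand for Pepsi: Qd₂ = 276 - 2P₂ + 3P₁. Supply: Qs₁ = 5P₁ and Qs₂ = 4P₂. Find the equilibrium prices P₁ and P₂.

Market 1: 122 - 8P₁ + P₂ = 5P₁ → 13P₁ - P₂ = 122.
Market 2: 6P₂ - 3P₁ = 276.
Eliminating P₂: 6×(1) + 1×(2) gives 75P₁ = 1008, so P₁ = 13.44.
Back-substitute into (2): P₂ = (276 + 3×13.44) / 6 = 52.72.

P₁ = 13.44, P₂ = 52.72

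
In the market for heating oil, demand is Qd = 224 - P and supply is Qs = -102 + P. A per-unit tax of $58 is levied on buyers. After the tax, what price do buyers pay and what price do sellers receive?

Buyers pay $192, sellers receive $134

Pre-tax equilibrium: P* = 163, Q* = 61.
Tax on buyers shifts demand to Qd = 224 − 1(P + 58) = 166 - P.
166 - P = -102 + P gives seller price Ps = 134; buyers pay Pb = 134 + 58 = 192.
New quantity: Q = 224 − 1(192) = 32.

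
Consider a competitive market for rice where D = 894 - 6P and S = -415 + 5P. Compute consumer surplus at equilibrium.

Equilibrium: 894 - 6P = -415 + 5P gives P* = 119, Q* = 180.
Demand choke price (D = 0): P = 149.
CS = ½(149 − 119)(180) = 2700.

Consumer surplus = 2700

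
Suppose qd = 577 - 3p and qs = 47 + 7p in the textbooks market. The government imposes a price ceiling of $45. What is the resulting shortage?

Equilibrium price would be p* = 53, so the ceiling at 45 binds.
At p = 45: qd = 577 − 3(45) = 442, qs = 47 + 7(45) = 362.
Shortage = 442 − 362 = 80.

Shortage = 80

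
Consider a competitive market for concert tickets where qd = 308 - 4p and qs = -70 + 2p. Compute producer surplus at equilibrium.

Equilibrium: 308 - 4p = -70 + 2p gives p* = 63, q* = 56.
Supply starts at p = 35 (where qs = 0).
PS = ½(63 − 35)(56) = 784.

Producer surplus = 784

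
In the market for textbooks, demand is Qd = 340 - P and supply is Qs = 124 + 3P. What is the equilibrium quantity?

Q* = 286

Set Qd = Qs: 340 - P = 124 + 3P.
216 = 4P, so P* = 54.
Q* = 340 − 1(54) = 286.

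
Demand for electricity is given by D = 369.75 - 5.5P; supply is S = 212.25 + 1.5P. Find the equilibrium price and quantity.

Set D = S: 369.75 - 5.5P = 212.25 + 1.5P.
157.5 = 7P, so P* = 22.5.
Q* = 369.75 − 5.5(22.5) = 246.

P* = 22.5, Q* = 246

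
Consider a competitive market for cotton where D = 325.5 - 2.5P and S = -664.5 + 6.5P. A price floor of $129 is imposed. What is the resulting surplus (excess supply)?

Equilibrium price would be P* = 110, so the floor at 129 binds.
At P = 129: D = 3, S = 174.
Surplus = 174 − 3 = 171.

Surplus = 171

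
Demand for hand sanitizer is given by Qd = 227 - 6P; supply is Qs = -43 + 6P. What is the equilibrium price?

P* = 22.5

Set Qd = Qs: 227 - 6P = -43 + 6P.
270 = 12P, so P* = 22.5.
Q* = 227 − 6(22.5) = 92.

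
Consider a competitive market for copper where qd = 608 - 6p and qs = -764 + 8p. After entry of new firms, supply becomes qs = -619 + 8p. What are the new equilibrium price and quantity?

p' = 1227/14, q' = 575/7

Original equilibrium: p* = 98, q* = 20.
New equilibrium: 608 - 6p = -619 + 8p, so 1227 = 14p and p' = 1227/14; q' = 608 − 6(1227/14) = 575/7.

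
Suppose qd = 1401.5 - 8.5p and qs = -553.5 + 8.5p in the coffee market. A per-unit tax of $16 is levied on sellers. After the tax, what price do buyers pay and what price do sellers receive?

Buyers pay $123, sellers receive $107

Pre-tax equilibrium: p* = 115, q* = 424.
Tax on sellers shifts supply to qs = -553.5 + 8.5(p − 16) = -689.5 + 8.5p.
1401.5 - 8.5p = -689.5 + 8.5p gives buyer price pb = 123; sellers receive ps = 123 − 16 = 107.
New quantity: q = 1401.5 − 8.5(123) = 356.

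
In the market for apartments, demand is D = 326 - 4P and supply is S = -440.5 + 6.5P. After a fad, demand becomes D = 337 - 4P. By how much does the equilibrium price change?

ΔP = 22/21

Original equilibrium: P* = 73, Q* = 34.
New equilibrium: 337 - 4P = -440.5 + 6.5P, so 777.5 = 10.5P and P' = 1555/21; Q' = 337 − 4(1555/21) = 857/21.
Change in price: 1555/21 − 73 = 22/21.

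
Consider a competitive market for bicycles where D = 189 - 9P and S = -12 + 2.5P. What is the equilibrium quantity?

Q* = 729/23

Set D = S: 189 - 9P = -12 + 2.5P.
201 = 11.5P, so P* = 402/23.
Q* = 189 − 9(402/23) = 729/23.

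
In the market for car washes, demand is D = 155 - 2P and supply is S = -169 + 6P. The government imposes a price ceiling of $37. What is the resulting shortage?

Shortage = 28

Equilibrium price would be P* = 40.5, so the ceiling at 37 binds.
At P = 37: D = 155 − 2(37) = 81, S = -169 + 6(37) = 53.
Shortage = 81 − 53 = 28.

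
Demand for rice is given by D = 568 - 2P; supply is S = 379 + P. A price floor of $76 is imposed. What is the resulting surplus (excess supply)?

Surplus = 39

Equilibrium price would be P* = 63, so the floor at 76 binds.
At P = 76: D = 416, S = 455.
Surplus = 455 − 416 = 39.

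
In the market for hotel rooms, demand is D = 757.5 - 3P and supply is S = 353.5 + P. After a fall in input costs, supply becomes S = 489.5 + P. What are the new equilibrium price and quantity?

P' = 67, Q' = 556.5

Original equilibrium: P* = 101, Q* = 454.5.
New equilibrium: 757.5 - 3P = 489.5 + P, so 268 = 4P and P' = 67; Q' = 757.5 − 3(67) = 556.5.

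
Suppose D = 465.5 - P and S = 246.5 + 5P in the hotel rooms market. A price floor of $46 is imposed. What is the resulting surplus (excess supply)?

Equilibrium price would be P* = 36.5, so the floor at 46 binds.
At P = 46: D = 419.5, S = 476.5.
Surplus = 476.5 − 419.5 = 57.

Surplus = 57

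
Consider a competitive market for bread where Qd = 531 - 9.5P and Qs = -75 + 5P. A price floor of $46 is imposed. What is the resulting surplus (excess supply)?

Surplus = 61

Equilibrium price would be P* = 1212/29, so the floor at 46 binds.
At P = 46: Qd = 94, Qs = 155.
Surplus = 155 − 94 = 61.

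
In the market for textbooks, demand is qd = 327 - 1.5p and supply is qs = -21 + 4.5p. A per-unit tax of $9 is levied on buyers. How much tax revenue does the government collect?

Pre-tax equilibrium: p* = 58, q* = 240.
Tax on buyers shifts demand to qd = 327 − 1.5(p + 9) = 313.5 - 1.5p.
313.5 - 1.5p = -21 + 4.5p gives seller price ps = 55.75; buyers pay pb = 55.75 + 9 = 64.75.
New quantity: q = 327 − 1.5(64.75) = 229.875.
Revenue = 9 × 229.875 = 2068.875.

Tax revenue = 2068.875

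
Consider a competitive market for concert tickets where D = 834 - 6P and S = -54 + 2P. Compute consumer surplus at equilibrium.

Equilibrium: 834 - 6P = -54 + 2P gives P* = 111, Q* = 168.
Demand choke price (D = 0): P = 139.
CS = ½(139 − 111)(168) = 2352.

Consumer surplus = 2352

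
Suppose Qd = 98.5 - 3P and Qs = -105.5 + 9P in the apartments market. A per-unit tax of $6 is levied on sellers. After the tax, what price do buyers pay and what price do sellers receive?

Pre-tax equilibrium: P* = 17, Q* = 47.5.
Tax on sellers shifts supply to Qs = -105.5 + 9(P − 6) = -159.5 + 9P.
98.5 - 3P = -159.5 + 9P gives buyer price Pb = 21.5; sellers receive Ps = 21.5 − 6 = 15.5.
New quantity: Q = 98.5 − 3(21.5) = 34.

Buyers pay $21.5, sellers receive $15.5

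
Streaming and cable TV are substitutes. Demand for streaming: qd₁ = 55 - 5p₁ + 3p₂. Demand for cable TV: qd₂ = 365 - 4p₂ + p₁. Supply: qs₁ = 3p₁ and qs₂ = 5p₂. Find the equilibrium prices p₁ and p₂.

Market 1: 55 - 5p₁ + 3p₂ = 3p₁ → 8p₁ - 3p₂ = 55.
Market 2: 9p₂ - p₁ = 365.
Eliminating p₂: 9×(1) + 3×(2) gives 69p₁ = 1590, so p₁ = 530/23.
Back-substitute into (2): p₂ = (365 + 1×530/23) / 9 = 2975/69.

p₁ = 530/23, p₂ = 2975/69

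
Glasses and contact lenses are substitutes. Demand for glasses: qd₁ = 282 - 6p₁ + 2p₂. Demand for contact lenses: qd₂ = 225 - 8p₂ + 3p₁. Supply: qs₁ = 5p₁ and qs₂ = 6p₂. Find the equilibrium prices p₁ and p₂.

Market 1: 282 - 6p₁ + 2p₂ = 5p₁ → 11p₁ - 2p₂ = 282.
Market 2: 14p₂ - 3p₁ = 225.
Eliminating p₂: 14×(1) + 2×(2) gives 148p₁ = 4398, so p₁ = 2199/74.
Back-substitute into (2): p₂ = (225 + 3×2199/74) / 14 = 3321/148.

p₁ = 2199/74, p₂ = 3321/148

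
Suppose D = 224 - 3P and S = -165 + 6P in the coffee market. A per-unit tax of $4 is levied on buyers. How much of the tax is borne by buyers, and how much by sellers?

Pre-tax equilibrium: P* = 389/9, Q* = 283/3.
Tax on buyers shifts demand to D = 224 − 3(P + 4) = 212 - 3P.
212 - 3P = -165 + 6P gives seller price Ps = 377/9; buyers pay Pb = 377/9 + 4 = 413/9.
New quantity: Q = 224 − 3(413/9) = 259/3.
Buyer burden = 413/9 − 389/9 = 8/3; seller burden = 389/9 − 377/9 = 4/3.

Buyers bear 8/3, sellers bear 4/3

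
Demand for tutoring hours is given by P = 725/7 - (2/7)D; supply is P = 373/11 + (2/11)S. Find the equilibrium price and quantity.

P* = 61, Q* = 149

Set the two price expressions equal: 725/7 - (2/7)Q = 373/11 + (2/11)Q.
5364/77 = (36/77)Q, so Q* = 149.
P* = 725/7 − (2/7)(149) = 61.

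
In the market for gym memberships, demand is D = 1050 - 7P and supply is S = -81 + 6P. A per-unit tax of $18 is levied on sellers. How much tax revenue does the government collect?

Pre-tax equilibrium: P* = 87, Q* = 441.
Tax on sellers shifts supply to S = -81 + 6(P − 18) = -189 + 6P.
1050 - 7P = -189 + 6P gives buyer price Pb = 1239/13; sellers receive Ps = 1239/13 − 18 = 1005/13.
New quantity: Q = 1050 − 7(1239/13) = 4977/13.
Revenue = 18 × 4977/13 = 89586/13.

Tax revenue = 89586/13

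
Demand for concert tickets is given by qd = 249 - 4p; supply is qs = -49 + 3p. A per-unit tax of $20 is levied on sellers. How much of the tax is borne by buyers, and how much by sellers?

Pre-tax equilibrium: p* = 298/7, q* = 551/7.
Tax on sellers shifts supply to qs = -49 + 3(p − 20) = -109 + 3p.
249 - 4p = -109 + 3p gives buyer price pb = 358/7; sellers receive ps = 358/7 − 20 = 218/7.
New quantity: q = 249 − 4(358/7) = 311/7.
Buyer burden = 358/7 − 298/7 = 60/7; seller burden = 298/7 − 218/7 = 80/7.

Buyers bear 60/7, sellers bear 80/7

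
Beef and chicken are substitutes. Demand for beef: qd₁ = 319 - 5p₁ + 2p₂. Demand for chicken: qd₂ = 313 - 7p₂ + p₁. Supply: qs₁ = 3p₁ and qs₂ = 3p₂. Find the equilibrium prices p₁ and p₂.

p₁ = 636/13, p₂ = 941/26

Market 1: 319 - 5p₁ + 2p₂ = 3p₁ → 8p₁ - 2p₂ = 319.
Market 2: 10p₂ - p₁ = 313.
Eliminating p₂: 10×(1) + 2×(2) gives 78p₁ = 3816, so p₁ = 636/13.
Back-substitute into (2): p₂ = (313 + 1×636/13) / 10 = 941/26.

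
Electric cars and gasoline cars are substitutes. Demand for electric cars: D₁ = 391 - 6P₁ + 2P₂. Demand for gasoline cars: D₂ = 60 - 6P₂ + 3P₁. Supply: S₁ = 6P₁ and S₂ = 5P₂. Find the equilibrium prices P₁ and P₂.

Market 1: 391 - 6P₁ + 2P₂ = 6P₁ → 12P₁ - 2P₂ = 391.
Market 2: 11P₂ - 3P₁ = 60.
Eliminating P₂: 11×(1) + 2×(2) gives 126P₁ = 4421, so P₁ = 4421/126.
Back-substitute into (2): P₂ = (60 + 3×4421/126) / 11 = 631/42.

P₁ = 4421/126, P₂ = 631/42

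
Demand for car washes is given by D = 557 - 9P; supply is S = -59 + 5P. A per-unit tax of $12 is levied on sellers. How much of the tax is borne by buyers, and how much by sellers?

Buyers bear 30/7, sellers bear 54/7

Pre-tax equilibrium: P* = 44, Q* = 161.
Tax on sellers shifts supply to S = -59 + 5(P − 12) = -119 + 5P.
557 - 9P = -119 + 5P gives buyer price Pb = 338/7; sellers receive Ps = 338/7 − 12 = 254/7.
New quantity: Q = 557 − 9(338/7) = 857/7.
Buyer burden = 338/7 − 44 = 30/7; seller burden = 44 − 254/7 = 54/7.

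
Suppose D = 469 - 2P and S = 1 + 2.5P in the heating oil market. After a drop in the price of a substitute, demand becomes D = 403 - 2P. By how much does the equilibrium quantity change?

ΔQ = -110/3

Original equilibrium: P* = 104, Q* = 261.
New equilibrium: 403 - 2P = 1 + 2.5P, so 402 = 4.5P and P' = 268/3; Q' = 403 − 2(268/3) = 673/3.
Change in quantity: 673/3 − 261 = -110/3.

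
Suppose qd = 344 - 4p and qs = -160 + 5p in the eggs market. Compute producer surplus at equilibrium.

Equilibrium: 344 - 4p = -160 + 5p gives p* = 56, q* = 120.
Supply starts at p = 32 (where qs = 0).
PS = ½(56 − 32)(120) = 1440.

Producer surplus = 1440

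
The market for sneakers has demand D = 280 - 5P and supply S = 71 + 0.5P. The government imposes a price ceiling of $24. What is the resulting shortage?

Equilibrium price would be P* = 38, so the ceiling at 24 binds.
At P = 24: D = 280 − 5(24) = 160, S = 71 + 0.5(24) = 83.
Shortage = 160 − 83 = 77.

Shortage = 77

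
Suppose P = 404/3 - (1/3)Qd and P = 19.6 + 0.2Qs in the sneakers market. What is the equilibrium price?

P* = 62.75

Set the two price expressions equal: 404/3 - (1/3)Q = 19.6 + 0.2Q.
1726/15 = (8/15)Q, so Q* = 215.75.
P* = 404/3 − (1/3)(215.75) = 62.75.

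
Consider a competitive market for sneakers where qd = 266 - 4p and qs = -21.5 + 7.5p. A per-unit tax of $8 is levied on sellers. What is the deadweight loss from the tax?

Pre-tax equilibrium: p* = 25, q* = 166.
Tax on sellers shifts supply to qs = -21.5 + 7.5(p − 8) = -81.5 + 7.5p.
266 - 4p = -81.5 + 7.5p gives buyer price pb = 695/23; sellers receive ps = 695/23 − 8 = 511/23.
New quantity: q = 266 − 4(695/23) = 3338/23.
DWL = ½ × 8 × (166 − 3338/23) = 1920/23.

Deadweight loss = 1920/23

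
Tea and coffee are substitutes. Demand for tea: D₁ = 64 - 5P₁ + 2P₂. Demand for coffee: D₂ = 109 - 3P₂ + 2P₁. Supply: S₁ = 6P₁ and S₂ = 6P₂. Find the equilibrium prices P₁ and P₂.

Market 1: 64 - 5P₁ + 2P₂ = 6P₁ → 11P₁ - 2P₂ = 64.
Market 2: 9P₂ - 2P₁ = 109.
Eliminating P₂: 9×(1) + 2×(2) gives 95P₁ = 794, so P₁ = 794/95.
Back-substitute into (2): P₂ = (109 + 2×794/95) / 9 = 1327/95.

P₁ = 794/95, P₂ = 1327/95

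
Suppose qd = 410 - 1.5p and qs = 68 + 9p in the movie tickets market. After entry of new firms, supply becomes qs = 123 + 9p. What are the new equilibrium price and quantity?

Original equilibrium: p* = 228/7, q* = 2528/7.
New equilibrium: 410 - 1.5p = 123 + 9p, so 287 = 10.5p and p' = 82/3; q' = 410 − 1.5(82/3) = 369.

p' = 82/3, q' = 369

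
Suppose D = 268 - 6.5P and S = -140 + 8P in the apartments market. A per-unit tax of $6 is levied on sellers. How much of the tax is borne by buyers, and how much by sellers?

Pre-tax equilibrium: P* = 816/29, Q* = 2468/29.
Tax on sellers shifts supply to S = -140 + 8(P − 6) = -188 + 8P.
268 - 6.5P = -188 + 8P gives buyer price Pb = 912/29; sellers receive Ps = 912/29 − 6 = 738/29.
New quantity: Q = 268 − 6.5(912/29) = 1844/29.
Buyer burden = 912/29 − 816/29 = 96/29; seller burden = 816/29 − 738/29 = 78/29.

Buyers bear 96/29, sellers bear 78/29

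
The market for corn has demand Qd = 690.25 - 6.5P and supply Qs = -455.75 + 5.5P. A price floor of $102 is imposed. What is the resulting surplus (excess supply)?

Equilibrium price would be P* = 95.5, so the floor at 102 binds.
At P = 102: Qd = 27.25, Qs = 105.25.
Surplus = 105.25 − 27.25 = 78.

Surplus = 78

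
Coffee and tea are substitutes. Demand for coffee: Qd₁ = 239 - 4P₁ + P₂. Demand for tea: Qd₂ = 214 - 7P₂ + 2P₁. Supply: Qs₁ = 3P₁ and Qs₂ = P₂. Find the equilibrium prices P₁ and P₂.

Market 1: 239 - 4P₁ + P₂ = 3P₁ → 7P₁ - P₂ = 239.
Market 2: 8P₂ - 2P₁ = 214.
Eliminating P₂: 8×(1) + 1×(2) gives 54P₁ = 2126, so P₁ = 1063/27.
Back-substitute into (2): P₂ = (214 + 2×1063/27) / 8 = 988/27.

P₁ = 1063/27, P₂ = 988/27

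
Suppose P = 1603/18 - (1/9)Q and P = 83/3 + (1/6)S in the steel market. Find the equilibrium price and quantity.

Set the two price expressions equal: 1603/18 - (1/9)Q = 83/3 + (1/6)Q.
1105/18 = (5/18)Q, so Q* = 221.
P* = 1603/18 − (1/9)(221) = 64.5.

P* = 64.5, Q* = 221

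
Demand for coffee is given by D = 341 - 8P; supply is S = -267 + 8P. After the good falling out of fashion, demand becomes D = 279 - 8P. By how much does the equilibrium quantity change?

Original equilibrium: P* = 38, Q* = 37.
New equilibrium: 279 - 8P = -267 + 8P, so 546 = 16P and P' = 34.125; Q' = 279 − 8(34.125) = 6.
Change in quantity: 6 − 37 = -31.

ΔQ = -31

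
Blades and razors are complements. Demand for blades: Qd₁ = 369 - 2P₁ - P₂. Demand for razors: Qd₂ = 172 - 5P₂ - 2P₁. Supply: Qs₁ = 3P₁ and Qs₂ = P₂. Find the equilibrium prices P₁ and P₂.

Market 1: 369 - 2P₁ - P₂ = 3P₁ → 5P₁ + P₂ = 369.
Market 2: 6P₂ + 2P₁ = 172.
Eliminating P₂: 6×(1) − 1×(2) gives 28P₁ = 2042, so P₁ = 1021/14.
Back-substitute into (2): P₂ = (172 − 2×1021/14) / 6 = 61/14.

P₁ = 1021/14, P₂ = 61/14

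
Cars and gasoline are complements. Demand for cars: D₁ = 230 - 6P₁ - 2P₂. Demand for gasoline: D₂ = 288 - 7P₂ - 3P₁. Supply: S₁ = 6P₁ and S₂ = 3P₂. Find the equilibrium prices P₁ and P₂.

Market 1: 230 - 6P₁ - 2P₂ = 6P₁ → 12P₁ + 2P₂ = 230.
Market 2: 10P₂ + 3P₁ = 288.
Eliminating P₂: 10×(1) − 2×(2) gives 114P₁ = 1724, so P₁ = 862/57.
Back-substitute into (2): P₂ = (288 − 3×862/57) / 10 = 461/19.

P₁ = 862/57, P₂ = 461/19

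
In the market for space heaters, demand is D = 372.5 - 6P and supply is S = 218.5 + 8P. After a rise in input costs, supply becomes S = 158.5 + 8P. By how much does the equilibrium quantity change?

ΔQ = -180/7

Original equilibrium: P* = 11, Q* = 306.5.
New equilibrium: 372.5 - 6P = 158.5 + 8P, so 214 = 14P and P' = 107/7; Q' = 372.5 − 6(107/7) = 3931/14.
Change in quantity: 3931/14 − 306.5 = -180/7.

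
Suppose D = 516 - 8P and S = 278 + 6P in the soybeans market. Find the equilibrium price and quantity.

Set D = S: 516 - 8P = 278 + 6P.
238 = 14P, so P* = 17.
Q* = 516 − 8(17) = 380.

P* = 17, Q* = 380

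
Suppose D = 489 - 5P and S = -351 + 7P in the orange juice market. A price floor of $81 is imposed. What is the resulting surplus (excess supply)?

Surplus = 132

Equilibrium price would be P* = 70, so the floor at 81 binds.
At P = 81: D = 84, S = 216.
Surplus = 216 − 84 = 132.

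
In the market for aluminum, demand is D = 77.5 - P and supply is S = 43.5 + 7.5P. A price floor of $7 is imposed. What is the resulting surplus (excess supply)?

Equilibrium price would be P* = 4, so the floor at 7 binds.
At P = 7: D = 70.5, S = 96.
Surplus = 96 − 70.5 = 25.5.

Surplus = 25.5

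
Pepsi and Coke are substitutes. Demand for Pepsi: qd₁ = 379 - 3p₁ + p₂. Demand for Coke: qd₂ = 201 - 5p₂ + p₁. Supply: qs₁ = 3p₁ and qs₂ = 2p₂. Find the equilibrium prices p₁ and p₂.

Market 1: 379 - 3p₁ + p₂ = 3p₁ → 6p₁ - p₂ = 379.
Market 2: 7p₂ - p₁ = 201.
Eliminating p₂: 7×(1) + 1×(2) gives 41p₁ = 2854, so p₁ = 2854/41.
Back-substitute into (2): p₂ = (201 + 1×2854/41) / 7 = 1585/41.

p₁ = 2854/41, p₂ = 1585/41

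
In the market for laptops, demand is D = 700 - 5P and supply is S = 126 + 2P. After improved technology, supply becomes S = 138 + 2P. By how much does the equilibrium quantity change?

ΔQ = 60/7

Original equilibrium: P* = 82, Q* = 290.
New equilibrium: 700 - 5P = 138 + 2P, so 562 = 7P and P' = 562/7; Q' = 700 − 5(562/7) = 2090/7.
Change in quantity: 2090/7 − 290 = 60/7.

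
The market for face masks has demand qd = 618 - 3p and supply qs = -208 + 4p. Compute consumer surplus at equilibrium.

Consumer surplus = 11616

Equilibrium: 618 - 3p = -208 + 4p gives p* = 118, q* = 264.
Demand choke price (qd = 0): p = 206.
CS = ½(206 − 118)(264) = 11616.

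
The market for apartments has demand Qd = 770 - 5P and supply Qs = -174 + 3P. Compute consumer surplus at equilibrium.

Equilibrium: 770 - 5P = -174 + 3P gives P* = 118, Q* = 180.
Demand choke price (Qd = 0): P = 154.
CS = ½(154 − 118)(180) = 3240.

Consumer surplus = 3240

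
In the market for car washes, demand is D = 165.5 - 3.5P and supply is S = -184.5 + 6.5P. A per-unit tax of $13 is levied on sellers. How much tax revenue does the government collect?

Tax revenue = 174.525

Pre-tax equilibrium: P* = 35, Q* = 43.
Tax on sellers shifts supply to S = -184.5 + 6.5(P − 13) = -269 + 6.5P.
165.5 - 3.5P = -269 + 6.5P gives buyer price Pb = 43.45; sellers receive Ps = 43.45 − 13 = 30.45.
New quantity: Q = 165.5 − 3.5(43.45) = 13.425.
Revenue = 13 × 13.425 = 174.525.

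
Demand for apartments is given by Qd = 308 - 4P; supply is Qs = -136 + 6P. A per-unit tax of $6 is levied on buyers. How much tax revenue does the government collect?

Tax revenue = 696

Pre-tax equilibrium: P* = 44.4, Q* = 130.4.
Tax on buyers shifts demand to Qd = 308 − 4(P + 6) = 284 - 4P.
284 - 4P = -136 + 6P gives seller price Ps = 42; buyers pay Pb = 42 + 6 = 48.
New quantity: Q = 308 − 4(48) = 116.
Revenue = 6 × 116 = 696.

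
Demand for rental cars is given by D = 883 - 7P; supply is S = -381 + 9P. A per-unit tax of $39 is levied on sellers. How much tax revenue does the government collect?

Pre-tax equilibrium: P* = 79, Q* = 330.
Tax on sellers shifts supply to S = -381 + 9(P − 39) = -732 + 9P.
883 - 7P = -732 + 9P gives buyer price Pb = 100.9375; sellers receive Ps = 100.9375 − 39 = 61.9375.
New quantity: Q = 883 − 7(100.9375) = 176.4375.
Revenue = 39 × 176.4375 = 6881.0625.

Tax revenue = 6881.0625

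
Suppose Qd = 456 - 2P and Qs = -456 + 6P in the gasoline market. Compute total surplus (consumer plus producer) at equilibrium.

Equilibrium: 456 - 2P = -456 + 6P gives P* = 114, Q* = 228.
Demand choke price: P = 228; supply starts at P = 76.
CS = ½(228 − 114)(228) = 12996; PS = ½(114 − 76)(228) = 4332.

Total surplus = 17328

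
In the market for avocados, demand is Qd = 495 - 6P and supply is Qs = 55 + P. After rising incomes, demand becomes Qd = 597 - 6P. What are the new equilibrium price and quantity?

Original equilibrium: P* = 440/7, Q* = 825/7.
New equilibrium: 597 - 6P = 55 + P, so 542 = 7P and P' = 542/7; Q' = 597 − 6(542/7) = 927/7.

P' = 542/7, Q' = 927/7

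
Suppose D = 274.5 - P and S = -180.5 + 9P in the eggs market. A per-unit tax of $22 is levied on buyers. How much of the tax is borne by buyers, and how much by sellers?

Pre-tax equilibrium: P* = 45.5, Q* = 229.
Tax on buyers shifts demand to D = 274.5 − 1(P + 22) = 252.5 - P.
252.5 - P = -180.5 + 9P gives seller price Ps = 43.3; buyers pay Pb = 43.3 + 22 = 65.3.
New quantity: Q = 274.5 − 1(65.3) = 209.2.
Buyer burden = 65.3 − 45.5 = 19.8; seller burden = 45.5 − 43.3 = 2.2.

Buyers bear $19.8, sellers bear $2.2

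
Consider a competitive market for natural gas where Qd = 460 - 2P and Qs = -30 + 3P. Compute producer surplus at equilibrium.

Producer surplus = 11616

Equilibrium: 460 - 2P = -30 + 3P gives P* = 98, Q* = 264.
Supply starts at P = 10 (where Qs = 0).
PS = ½(98 − 10)(264) = 11616.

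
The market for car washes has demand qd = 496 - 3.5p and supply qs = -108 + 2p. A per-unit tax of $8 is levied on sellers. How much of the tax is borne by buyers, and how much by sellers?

Buyers bear 32/11, sellers bear 56/11

Pre-tax equilibrium: p* = 1208/11, q* = 1228/11.
Tax on sellers shifts supply to qs = -108 + 2(p − 8) = -124 + 2p.
496 - 3.5p = -124 + 2p gives buyer price pb = 1240/11; sellers receive ps = 1240/11 − 8 = 1152/11.
New quantity: q = 496 − 3.5(1240/11) = 1116/11.
Buyer burden = 1240/11 − 1208/11 = 32/11; seller burden = 1208/11 − 1152/11 = 56/11.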